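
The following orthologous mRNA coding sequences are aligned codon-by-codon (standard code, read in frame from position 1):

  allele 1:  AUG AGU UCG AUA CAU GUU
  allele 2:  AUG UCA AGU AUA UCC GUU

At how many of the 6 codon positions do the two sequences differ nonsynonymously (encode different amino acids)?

1

Codon 1: AUG Met / AUG Met — identical.
Codon 2: AGU Ser / UCA Ser — synonymous.
Codon 3: UCG Ser / AGU Ser — synonymous.
Codon 4: AUA Ile / AUA Ile — identical.
Codon 5: CAU His / UCC Ser — nonsynonymous.
Codon 6: GUU Val / GUU Val — identical.
Nonsynonymous differences: 1.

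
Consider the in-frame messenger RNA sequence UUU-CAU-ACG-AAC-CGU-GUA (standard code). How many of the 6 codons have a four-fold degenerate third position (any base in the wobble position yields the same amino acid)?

3

Codon 1 UUU (Phe): third position 2-fold.
Codon 2 CAU (His): third position 2-fold.
Codon 3 ACG (Thr): third position 4-fold.
Codon 4 AAC (Asn): third position 2-fold.
Codon 5 CGU (Arg): third position 4-fold.
Codon 6 GUA (Val): third position 4-fold.
Four-fold degenerate third positions: 3.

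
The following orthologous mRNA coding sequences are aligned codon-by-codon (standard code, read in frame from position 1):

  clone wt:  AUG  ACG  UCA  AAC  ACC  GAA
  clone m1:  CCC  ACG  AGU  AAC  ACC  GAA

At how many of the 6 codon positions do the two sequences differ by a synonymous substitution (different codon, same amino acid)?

1

Codon 1: AUG Met / CCC Pro — nonsynonymous.
Codon 2: ACG Thr / ACG Thr — identical.
Codon 3: UCA Ser / AGU Ser — synonymous.
Codon 4: AAC Asn / AAC Asn — identical.
Codon 5: ACC Thr / ACC Thr — identical.
Codon 6: GAA Glu / GAA Glu — identical.
Synonymous differences: 1.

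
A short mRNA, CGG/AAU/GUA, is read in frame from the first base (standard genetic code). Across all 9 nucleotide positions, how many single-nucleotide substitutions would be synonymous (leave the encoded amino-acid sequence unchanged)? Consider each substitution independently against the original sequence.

Codon 1 (CGG, Arg): 4 synonymous substitutions.
Codon 2 (AAU, Asn): 1 synonymous substitution.
Codon 3 (GUA, Val): 3 synonymous substitutions.
Total: 4 + 1 + 3 = 8.

8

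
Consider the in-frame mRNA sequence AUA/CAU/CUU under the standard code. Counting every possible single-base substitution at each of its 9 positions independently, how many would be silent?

Codon 1 (AUA, Ile): 2 synonymous substitutions.
Codon 2 (CAU, His): 1 synonymous substitution.
Codon 3 (CUU, Leu): 3 synonymous substitutions.
Total: 2 + 1 + 3 = 6.

6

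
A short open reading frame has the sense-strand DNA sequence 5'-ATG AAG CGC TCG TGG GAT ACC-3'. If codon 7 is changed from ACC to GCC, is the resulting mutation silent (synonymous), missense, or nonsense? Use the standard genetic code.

Position 19 falls in codon 7: ACC → Thr.
After the substitution the codon is GCC → Ala.
Thr ≠ Ala, so this is a missense mutation.

missense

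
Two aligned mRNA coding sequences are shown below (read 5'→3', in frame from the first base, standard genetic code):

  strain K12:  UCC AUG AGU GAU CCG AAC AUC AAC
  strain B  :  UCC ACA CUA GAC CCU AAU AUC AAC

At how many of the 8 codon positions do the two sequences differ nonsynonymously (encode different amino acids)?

2

Codon 1: UCC Ser / UCC Ser — identical.
Codon 2: AUG Met / ACA Thr — nonsynonymous.
Codon 3: AGU Ser / CUA Leu — nonsynonymous.
Codon 4: GAU Asp / GAC Asp — synonymous.
Codon 5: CCG Pro / CCU Pro — synonymous.
Codon 6: AAC Asn / AAU Asn — synonymous.
Codon 7: AUC Ile / AUC Ile — identical.
Codon 8: AAC Asn / AAC Asn — identical.
Nonsynonymous differences: 2.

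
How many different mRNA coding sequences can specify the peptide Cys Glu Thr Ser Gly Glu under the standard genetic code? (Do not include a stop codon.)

768

Cys: 2 codons.
Glu: 2 codons.
Thr: 4 codons.
Ser: 6 codons.
Gly: 4 codons.
Glu: 2 codons.
2 × 2 × 4 × 6 × 4 × 2 = 768.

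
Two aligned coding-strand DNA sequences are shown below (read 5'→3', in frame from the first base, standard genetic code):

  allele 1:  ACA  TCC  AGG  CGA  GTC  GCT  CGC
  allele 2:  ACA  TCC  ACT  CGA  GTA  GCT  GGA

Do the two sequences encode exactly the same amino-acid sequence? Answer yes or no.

no

Codon 1: ACA Thr / ACA Thr — identical.
Codon 2: TCC Ser / TCC Ser — identical.
Codon 3: AGG Arg / ACT Thr — nonsynonymous.
Codon 4: CGA Arg / CGA Arg — identical.
Codon 5: GTC Val / GTA Val — synonymous.
Codon 6: GCT Ala / GCT Ala — identical.
Codon 7: CGC Arg / GGA Gly — nonsynonymous.
Nonsynonymous differences: 2 → different protein.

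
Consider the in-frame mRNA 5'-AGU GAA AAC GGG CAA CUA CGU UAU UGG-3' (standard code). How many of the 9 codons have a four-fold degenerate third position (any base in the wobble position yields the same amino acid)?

Codon 1 AGU (Ser): third position 2-fold.
Codon 2 GAA (Glu): third position 2-fold.
Codon 3 AAC (Asn): third position 2-fold.
Codon 4 GGG (Gly): third position 4-fold.
Codon 5 CAA (Gln): third position 2-fold.
Codon 6 CUA (Leu): third position 4-fold.
Codon 7 CGU (Arg): third position 4-fold.
Codon 8 UAU (Tyr): third position 2-fold.
Codon 9 UGG (Trp): third position 1-fold.
Four-fold degenerate third positions: 3.

3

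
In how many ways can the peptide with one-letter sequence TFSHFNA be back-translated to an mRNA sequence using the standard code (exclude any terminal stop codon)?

Thr: 4 codons.
Phe: 2 codons.
Ser: 6 codons.
His: 2 codons.
Phe: 2 codons.
Asn: 2 codons.
Ala: 4 codons.
4 × 2 × 6 × 2 × 2 × 2 × 4 = 1536.

1536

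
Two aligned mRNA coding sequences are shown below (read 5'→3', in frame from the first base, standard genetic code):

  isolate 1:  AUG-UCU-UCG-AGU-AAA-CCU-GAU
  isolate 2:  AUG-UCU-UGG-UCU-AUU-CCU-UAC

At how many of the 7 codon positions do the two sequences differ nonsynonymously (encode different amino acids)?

3

Codon 1: AUG Met / AUG Met — identical.
Codon 2: UCU Ser / UCU Ser — identical.
Codon 3: UCG Ser / UGG Trp — nonsynonymous.
Codon 4: AGU Ser / UCU Ser — synonymous.
Codon 5: AAA Lys / AUU Ile — nonsynonymous.
Codon 6: CCU Pro / CCU Pro — identical.
Codon 7: GAU Asp / UAC Tyr — nonsynonymous.
Nonsynonymous differences: 3.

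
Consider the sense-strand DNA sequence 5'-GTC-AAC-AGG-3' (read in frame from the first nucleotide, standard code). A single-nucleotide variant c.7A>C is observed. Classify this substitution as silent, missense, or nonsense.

Position 7 falls in codon 3: AGG → Arg.
After the substitution the codon is CGG → Arg.
Both encode Arg, so the change is synonymous.

silent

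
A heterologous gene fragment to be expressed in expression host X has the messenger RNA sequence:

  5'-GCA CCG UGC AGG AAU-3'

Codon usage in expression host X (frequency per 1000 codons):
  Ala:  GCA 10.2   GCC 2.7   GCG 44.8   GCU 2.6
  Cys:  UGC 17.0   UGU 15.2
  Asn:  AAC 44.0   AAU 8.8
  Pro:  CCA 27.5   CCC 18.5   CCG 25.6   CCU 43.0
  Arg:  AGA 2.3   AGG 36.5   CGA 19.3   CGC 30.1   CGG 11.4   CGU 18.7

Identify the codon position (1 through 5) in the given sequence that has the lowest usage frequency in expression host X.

5

Codon 1 GCA (Ala): 10.2 per 1000.
Codon 2 CCG (Pro): 25.6 per 1000.
Codon 3 UGC (Cys): 17.0 per 1000.
Codon 4 AGG (Arg): 36.5 per 1000.
Codon 5 AAU (Asn): 8.8 per 1000.
Lowest frequency is 8.8 at codon 5.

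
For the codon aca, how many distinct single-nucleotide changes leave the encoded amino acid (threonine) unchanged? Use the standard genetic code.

Position 1: none → 0 synonymous.
Position 2: none → 0 synonymous.
Position 3: ACU, ACC, ACG → 3 synonymous.
Total: 0 + 0 + 3 = 3.

3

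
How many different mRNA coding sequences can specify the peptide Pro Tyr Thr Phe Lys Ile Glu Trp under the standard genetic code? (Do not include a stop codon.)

768

Pro: 4 codons.
Tyr: 2 codons.
Thr: 4 codons.
Phe: 2 codons.
Lys: 2 codons.
Ile: 3 codons.
Glu: 2 codons.
Trp: 1 codon.
4 × 2 × 4 × 2 × 2 × 3 × 2 × 1 = 768.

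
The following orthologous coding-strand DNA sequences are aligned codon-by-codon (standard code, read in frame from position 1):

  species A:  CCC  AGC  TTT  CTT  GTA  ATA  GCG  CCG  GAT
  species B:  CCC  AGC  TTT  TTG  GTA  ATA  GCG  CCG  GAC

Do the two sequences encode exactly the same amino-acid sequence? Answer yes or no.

Codon 1: CCC Pro / CCC Pro — identical.
Codon 2: AGC Ser / AGC Ser — identical.
Codon 3: TTT Phe / TTT Phe — identical.
Codon 4: CTT Leu / TTG Leu — synonymous.
Codon 5: GTA Val / GTA Val — identical.
Codon 6: ATA Ile / ATA Ile — identical.
Codon 7: GCG Ala / GCG Ala — identical.
Codon 8: CCG Pro / CCG Pro — identical.
Codon 9: GAT Asp / GAC Asp — synonymous.
Nonsynonymous differences: 0 → same protein.

yes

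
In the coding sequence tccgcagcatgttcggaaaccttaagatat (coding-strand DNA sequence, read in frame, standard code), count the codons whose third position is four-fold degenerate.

5

Codon 1 TCC (Ser): third position 4-fold.
Codon 2 GCA (Ala): third position 4-fold.
Codon 3 GCA (Ala): third position 4-fold.
Codon 4 TGT (Cys): third position 2-fold.
Codon 5 TCG (Ser): third position 4-fold.
Codon 6 GAA (Glu): third position 2-fold.
Codon 7 ACC (Thr): third position 4-fold.
Codon 8 TTA (Leu): third position 2-fold.
Codon 9 AGA (Arg): third position 2-fold.
Codon 10 TAT (Tyr): third position 2-fold.
Four-fold degenerate third positions: 5.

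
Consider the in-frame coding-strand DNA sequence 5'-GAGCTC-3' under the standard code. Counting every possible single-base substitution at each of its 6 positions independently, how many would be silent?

4

Codon 1 (GAG, Glu): 1 synonymous substitution.
Codon 2 (CTC, Leu): 3 synonymous substitutions.
Total: 1 + 3 = 4.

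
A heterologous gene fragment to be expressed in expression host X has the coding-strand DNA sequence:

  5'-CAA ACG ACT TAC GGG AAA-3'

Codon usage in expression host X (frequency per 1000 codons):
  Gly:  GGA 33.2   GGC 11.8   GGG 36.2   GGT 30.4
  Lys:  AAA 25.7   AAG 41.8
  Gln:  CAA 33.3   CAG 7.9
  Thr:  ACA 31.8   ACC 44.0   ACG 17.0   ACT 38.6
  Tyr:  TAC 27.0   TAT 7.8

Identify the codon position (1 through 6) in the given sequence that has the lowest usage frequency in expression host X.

2

Codon 1 CAA (Gln): 33.3 per 1000.
Codon 2 ACG (Thr): 17.0 per 1000.
Codon 3 ACT (Thr): 38.6 per 1000.
Codon 4 TAC (Tyr): 27.0 per 1000.
Codon 5 GGG (Gly): 36.2 per 1000.
Codon 6 AAA (Lys): 25.7 per 1000.
Lowest frequency is 17.0 at codon 2.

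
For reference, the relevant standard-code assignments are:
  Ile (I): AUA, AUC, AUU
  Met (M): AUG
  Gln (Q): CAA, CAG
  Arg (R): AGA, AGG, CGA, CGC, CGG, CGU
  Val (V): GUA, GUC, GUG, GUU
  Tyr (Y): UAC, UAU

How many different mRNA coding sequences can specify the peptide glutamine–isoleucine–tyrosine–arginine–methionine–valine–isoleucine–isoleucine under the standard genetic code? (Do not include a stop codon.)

Gln: 2 codons.
Ile: 3 codons.
Tyr: 2 codons.
Arg: 6 codons.
Met: 1 codon.
Val: 4 codons.
Ile: 3 codons.
Ile: 3 codons.
2 × 3 × 2 × 6 × 1 × 4 × 3 × 3 = 2592.

2592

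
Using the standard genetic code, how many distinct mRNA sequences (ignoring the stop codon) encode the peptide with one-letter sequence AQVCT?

256

Ala: 4 codons.
Gln: 2 codons.
Val: 4 codons.
Cys: 2 codons.
Thr: 4 codons.
4 × 2 × 4 × 2 × 4 = 256.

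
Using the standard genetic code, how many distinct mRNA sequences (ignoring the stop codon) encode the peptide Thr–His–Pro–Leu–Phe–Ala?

Thr: 4 codons.
His: 2 codons.
Pro: 4 codons.
Leu: 6 codons.
Phe: 2 codons.
Ala: 4 codons.
4 × 2 × 4 × 6 × 2 × 4 = 1536.

1536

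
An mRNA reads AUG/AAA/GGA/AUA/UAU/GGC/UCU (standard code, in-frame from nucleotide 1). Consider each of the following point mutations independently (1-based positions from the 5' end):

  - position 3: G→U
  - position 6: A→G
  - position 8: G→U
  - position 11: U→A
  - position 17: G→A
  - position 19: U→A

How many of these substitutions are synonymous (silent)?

1

Codon 1: AUG (Met) → AUU (Ile) — missense.
Codon 2: AAA (Lys) → AAG (Lys) — synonymous.
Codon 3: GGA (Gly) → GUA (Val) — missense.
Codon 4: AUA (Ile) → AAA (Lys) — missense.
Codon 6: GGC (Gly) → GAC (Asp) — missense.
Codon 7: UCU (Ser) → ACU (Thr) — missense.
Synonymous: 1 of 6.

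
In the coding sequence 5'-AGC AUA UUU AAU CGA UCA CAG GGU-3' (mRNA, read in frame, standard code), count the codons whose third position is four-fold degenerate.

Codon 1 AGC (Ser): third position 2-fold.
Codon 2 AUA (Ile): third position 3-fold.
Codon 3 UUU (Phe): third position 2-fold.
Codon 4 AAU (Asn): third position 2-fold.
Codon 5 CGA (Arg): third position 4-fold.
Codon 6 UCA (Ser): third position 4-fold.
Codon 7 CAG (Gln): third position 2-fold.
Codon 8 GGU (Gly): third position 4-fold.
Four-fold degenerate third positions: 3.

3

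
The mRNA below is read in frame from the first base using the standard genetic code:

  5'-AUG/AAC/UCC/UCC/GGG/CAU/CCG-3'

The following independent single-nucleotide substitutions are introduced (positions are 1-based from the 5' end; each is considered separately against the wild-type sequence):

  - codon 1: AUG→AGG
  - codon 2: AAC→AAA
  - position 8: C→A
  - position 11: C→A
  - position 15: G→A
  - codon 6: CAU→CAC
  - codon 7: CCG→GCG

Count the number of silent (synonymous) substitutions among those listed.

Codon 1: AUG (Met) → AGG (Arg) — missense.
Codon 2: AAC (Asn) → AAA (Lys) — missense.
Codon 3: UCC (Ser) → UAC (Tyr) — missense.
Codon 4: UCC (Ser) → UAC (Tyr) — missense.
Codon 5: GGG (Gly) → GGA (Gly) — synonymous.
Codon 6: CAU (His) → CAC (His) — synonymous.
Codon 7: CCG (Pro) → GCG (Ala) — missense.
Synonymous: 2 of 7.

2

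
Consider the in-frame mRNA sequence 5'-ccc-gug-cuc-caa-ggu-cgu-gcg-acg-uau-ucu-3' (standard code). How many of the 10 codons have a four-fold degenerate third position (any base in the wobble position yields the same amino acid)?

Codon 1 CCC (Pro): third position 4-fold.
Codon 2 GUG (Val): third position 4-fold.
Codon 3 CUC (Leu): third position 4-fold.
Codon 4 CAA (Gln): third position 2-fold.
Codon 5 GGU (Gly): third position 4-fold.
Codon 6 CGU (Arg): third position 4-fold.
Codon 7 GCG (Ala): third position 4-fold.
Codon 8 ACG (Thr): third position 4-fold.
Codon 9 UAU (Tyr): third position 2-fold.
Codon 10 UCU (Ser): third position 4-fold.
Four-fold degenerate third positions: 8.

8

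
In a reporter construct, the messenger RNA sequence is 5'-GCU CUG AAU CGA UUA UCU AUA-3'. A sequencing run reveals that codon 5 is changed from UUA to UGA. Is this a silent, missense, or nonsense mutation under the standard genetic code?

nonsense

Position 14 falls in codon 5: UUA → Leu.
After the substitution the codon is UGA → Stop.
The new codon is a stop codon, so this is a nonsense mutation.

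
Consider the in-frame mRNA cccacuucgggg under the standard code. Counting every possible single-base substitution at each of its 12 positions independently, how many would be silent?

12

Codon 1 (CCC, Pro): 3 synonymous substitutions.
Codon 2 (ACU, Thr): 3 synonymous substitutions.
Codon 3 (UCG, Ser): 3 synonymous substitutions.
Codon 4 (GGG, Gly): 3 synonymous substitutions.
Total: 3 + 3 + 3 + 3 = 12.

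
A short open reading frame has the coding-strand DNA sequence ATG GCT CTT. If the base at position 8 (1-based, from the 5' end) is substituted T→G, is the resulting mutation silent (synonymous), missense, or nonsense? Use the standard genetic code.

missense

Position 8 falls in codon 3: CTT → Leu.
After the substitution the codon is CGT → Arg.
Leu ≠ Arg, so this is a missense mutation.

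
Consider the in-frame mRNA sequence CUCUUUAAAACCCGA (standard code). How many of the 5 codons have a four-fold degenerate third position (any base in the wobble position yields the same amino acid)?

Codon 1 CUC (Leu): third position 4-fold.
Codon 2 UUU (Phe): third position 2-fold.
Codon 3 AAA (Lys): third position 2-fold.
Codon 4 ACC (Thr): third position 4-fold.
Codon 5 CGA (Arg): third position 4-fold.
Four-fold degenerate third positions: 3.

3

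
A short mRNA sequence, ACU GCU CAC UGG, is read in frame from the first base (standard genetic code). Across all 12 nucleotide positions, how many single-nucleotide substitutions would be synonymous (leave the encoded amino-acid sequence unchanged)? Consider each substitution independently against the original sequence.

7

Codon 1 (ACU, Thr): 3 synonymous substitutions.
Codon 2 (GCU, Ala): 3 synonymous substitutions.
Codon 3 (CAC, His): 1 synonymous substitution.
Codon 4 (UGG, Trp): 0 synonymous substitutions.
Total: 3 + 3 + 1 + 0 = 7.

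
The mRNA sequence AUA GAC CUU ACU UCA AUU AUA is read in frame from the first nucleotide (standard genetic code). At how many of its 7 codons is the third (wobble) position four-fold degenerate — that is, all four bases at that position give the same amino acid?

Codon 1 AUA (Ile): third position 3-fold.
Codon 2 GAC (Asp): third position 2-fold.
Codon 3 CUU (Leu): third position 4-fold.
Codon 4 ACU (Thr): third position 4-fold.
Codon 5 UCA (Ser): third position 4-fold.
Codon 6 AUU (Ile): third position 3-fold.
Codon 7 AUA (Ile): third position 3-fold.
Four-fold degenerate third positions: 3.

3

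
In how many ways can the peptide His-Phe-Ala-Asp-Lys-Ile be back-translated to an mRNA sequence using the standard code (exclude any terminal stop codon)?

His: 2 codons.
Phe: 2 codons.
Ala: 4 codons.
Asp: 2 codons.
Lys: 2 codons.
Ile: 3 codons.
2 × 2 × 4 × 2 × 2 × 3 = 192.

192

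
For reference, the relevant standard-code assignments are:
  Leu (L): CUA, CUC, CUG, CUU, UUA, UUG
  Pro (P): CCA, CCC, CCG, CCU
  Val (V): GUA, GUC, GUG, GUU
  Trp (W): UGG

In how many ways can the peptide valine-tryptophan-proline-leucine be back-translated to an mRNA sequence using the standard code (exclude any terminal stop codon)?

Val: 4 codons.
Trp: 1 codon.
Pro: 4 codons.
Leu: 6 codons.
4 × 1 × 4 × 6 = 96.

96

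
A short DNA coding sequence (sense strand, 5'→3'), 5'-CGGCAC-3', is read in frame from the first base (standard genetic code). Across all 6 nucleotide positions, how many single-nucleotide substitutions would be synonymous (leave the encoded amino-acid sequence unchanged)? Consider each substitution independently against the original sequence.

Codon 1 (CGG, Arg): 4 synonymous substitutions.
Codon 2 (CAC, His): 1 synonymous substitution.
Total: 4 + 1 = 5.

5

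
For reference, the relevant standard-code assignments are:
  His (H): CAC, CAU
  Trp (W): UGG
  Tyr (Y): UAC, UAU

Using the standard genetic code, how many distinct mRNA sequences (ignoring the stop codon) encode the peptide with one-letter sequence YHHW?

Tyr: 2 codons.
His: 2 codons.
His: 2 codons.
Trp: 1 codon.
2 × 2 × 2 × 1 = 8.

8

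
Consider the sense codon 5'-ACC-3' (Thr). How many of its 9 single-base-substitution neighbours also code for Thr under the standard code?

3

Position 1: none → 0 synonymous.
Position 2: none → 0 synonymous.
Position 3: ACT, ACA, ACG → 3 synonymous.
Total: 0 + 0 + 3 = 3.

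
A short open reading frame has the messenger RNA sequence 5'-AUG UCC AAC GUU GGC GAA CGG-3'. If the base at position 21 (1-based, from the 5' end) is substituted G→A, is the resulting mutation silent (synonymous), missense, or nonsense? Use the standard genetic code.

silent

Position 21 falls in codon 7: CGG → Arg.
After the substitution the codon is CGA → Arg.
Both encode Arg, so the change is synonymous.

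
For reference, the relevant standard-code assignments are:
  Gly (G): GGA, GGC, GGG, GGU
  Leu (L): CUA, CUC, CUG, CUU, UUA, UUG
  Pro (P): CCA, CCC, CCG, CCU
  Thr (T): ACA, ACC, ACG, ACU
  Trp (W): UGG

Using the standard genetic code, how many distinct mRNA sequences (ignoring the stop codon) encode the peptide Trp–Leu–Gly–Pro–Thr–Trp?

384

Trp: 1 codon.
Leu: 6 codons.
Gly: 4 codons.
Pro: 4 codons.
Thr: 4 codons.
Trp: 1 codon.
1 × 6 × 4 × 4 × 4 × 1 = 384.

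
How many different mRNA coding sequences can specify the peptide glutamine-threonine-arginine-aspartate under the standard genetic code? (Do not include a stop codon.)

Gln: 2 codons.
Thr: 4 codons.
Arg: 6 codons.
Asp: 2 codons.
2 × 4 × 6 × 2 = 96.

96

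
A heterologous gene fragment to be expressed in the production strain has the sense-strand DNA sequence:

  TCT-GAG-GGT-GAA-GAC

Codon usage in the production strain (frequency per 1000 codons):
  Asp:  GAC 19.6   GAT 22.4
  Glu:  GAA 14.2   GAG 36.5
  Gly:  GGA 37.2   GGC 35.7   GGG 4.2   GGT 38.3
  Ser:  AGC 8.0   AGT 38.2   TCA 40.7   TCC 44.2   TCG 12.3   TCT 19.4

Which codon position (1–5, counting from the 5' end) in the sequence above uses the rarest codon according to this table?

Codon 1 TCT (Ser): 19.4 per 1000.
Codon 2 GAG (Glu): 36.5 per 1000.
Codon 3 GGT (Gly): 38.3 per 1000.
Codon 4 GAA (Glu): 14.2 per 1000.
Codon 5 GAC (Asp): 19.6 per 1000.
Lowest frequency is 14.2 at codon 4.

4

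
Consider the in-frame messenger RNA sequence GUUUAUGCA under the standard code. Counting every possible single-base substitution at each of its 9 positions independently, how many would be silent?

7

Codon 1 (GUU, Val): 3 synonymous substitutions.
Codon 2 (UAU, Tyr): 1 synonymous substitution.
Codon 3 (GCA, Ala): 3 synonymous substitutions.
Total: 3 + 1 + 3 = 7.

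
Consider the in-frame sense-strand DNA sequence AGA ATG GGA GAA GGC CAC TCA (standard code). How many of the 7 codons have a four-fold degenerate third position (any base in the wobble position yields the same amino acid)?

3

Codon 1 AGA (Arg): third position 2-fold.
Codon 2 ATG (Met): third position 1-fold.
Codon 3 GGA (Gly): third position 4-fold.
Codon 4 GAA (Glu): third position 2-fold.
Codon 5 GGC (Gly): third position 4-fold.
Codon 6 CAC (His): third position 2-fold.
Codon 7 TCA (Ser): third position 4-fold.
Four-fold degenerate third positions: 3.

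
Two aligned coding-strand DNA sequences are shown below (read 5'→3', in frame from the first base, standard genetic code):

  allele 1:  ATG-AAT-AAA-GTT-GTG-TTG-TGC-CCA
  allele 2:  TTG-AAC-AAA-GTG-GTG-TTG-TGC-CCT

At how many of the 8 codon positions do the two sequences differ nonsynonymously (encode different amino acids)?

Codon 1: ATG Met / TTG Leu — nonsynonymous.
Codon 2: AAT Asn / AAC Asn — synonymous.
Codon 3: AAA Lys / AAA Lys — identical.
Codon 4: GTT Val / GTG Val — synonymous.
Codon 5: GTG Val / GTG Val — identical.
Codon 6: TTG Leu / TTG Leu — identical.
Codon 7: TGC Cys / TGC Cys — identical.
Codon 8: CCA Pro / CCT Pro — synonymous.
Nonsynonymous differences: 1.

1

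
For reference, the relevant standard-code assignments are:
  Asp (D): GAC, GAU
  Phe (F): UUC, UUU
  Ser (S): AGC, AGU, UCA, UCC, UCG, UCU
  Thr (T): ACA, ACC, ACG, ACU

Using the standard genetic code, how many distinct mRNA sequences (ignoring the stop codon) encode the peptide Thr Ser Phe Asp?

Thr: 4 codons.
Ser: 6 codons.
Phe: 2 codons.
Asp: 2 codons.
4 × 6 × 2 × 2 = 96.

96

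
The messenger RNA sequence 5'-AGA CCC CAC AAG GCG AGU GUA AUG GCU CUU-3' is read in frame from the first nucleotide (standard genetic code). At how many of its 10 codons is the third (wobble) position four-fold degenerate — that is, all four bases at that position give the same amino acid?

Codon 1 AGA (Arg): third position 2-fold.
Codon 2 CCC (Pro): third position 4-fold.
Codon 3 CAC (His): third position 2-fold.
Codon 4 AAG (Lys): third position 2-fold.
Codon 5 GCG (Ala): third position 4-fold.
Codon 6 AGU (Ser): third position 2-fold.
Codon 7 GUA (Val): third position 4-fold.
Codon 8 AUG (Met): third position 1-fold.
Codon 9 GCU (Ala): third position 4-fold.
Codon 10 CUU (Leu): third position 4-fold.
Four-fold degenerate third positions: 5.

5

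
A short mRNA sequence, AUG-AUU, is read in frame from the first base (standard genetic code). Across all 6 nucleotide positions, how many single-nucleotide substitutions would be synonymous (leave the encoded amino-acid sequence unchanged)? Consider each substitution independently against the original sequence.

2

Codon 1 (AUG, Met): 0 synonymous substitutions.
Codon 2 (AUU, Ile): 2 synonymous substitutions.
Total: 0 + 2 = 2.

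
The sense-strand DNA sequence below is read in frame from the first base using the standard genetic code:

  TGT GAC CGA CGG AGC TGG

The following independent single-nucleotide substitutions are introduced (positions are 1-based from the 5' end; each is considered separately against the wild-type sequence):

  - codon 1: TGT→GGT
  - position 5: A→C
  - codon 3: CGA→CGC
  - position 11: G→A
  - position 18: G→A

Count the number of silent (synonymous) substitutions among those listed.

Codon 1: TGT (Cys) → GGT (Gly) — missense.
Codon 2: GAC (Asp) → GCC (Ala) — missense.
Codon 3: CGA (Arg) → CGC (Arg) — synonymous.
Codon 4: CGG (Arg) → CAG (Gln) — missense.
Codon 6: TGG (Trp) → TGA (Stop) — nonsense.
Synonymous: 1 of 5.

1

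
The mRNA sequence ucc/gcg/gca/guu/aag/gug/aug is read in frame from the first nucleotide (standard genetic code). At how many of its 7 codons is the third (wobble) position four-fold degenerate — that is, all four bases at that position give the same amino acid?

Codon 1 UCC (Ser): third position 4-fold.
Codon 2 GCG (Ala): third position 4-fold.
Codon 3 GCA (Ala): third position 4-fold.
Codon 4 GUU (Val): third position 4-fold.
Codon 5 AAG (Lys): third position 2-fold.
Codon 6 GUG (Val): third position 4-fold.
Codon 7 AUG (Met): third position 1-fold.
Four-fold degenerate third positions: 5.

5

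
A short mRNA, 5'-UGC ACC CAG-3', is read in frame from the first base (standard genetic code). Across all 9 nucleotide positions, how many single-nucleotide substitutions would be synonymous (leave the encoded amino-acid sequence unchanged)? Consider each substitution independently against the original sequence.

Codon 1 (UGC, Cys): 1 synonymous substitution.
Codon 2 (ACC, Thr): 3 synonymous substitutions.
Codon 3 (CAG, Gln): 1 synonymous substitution.
Total: 1 + 3 + 1 = 5.

5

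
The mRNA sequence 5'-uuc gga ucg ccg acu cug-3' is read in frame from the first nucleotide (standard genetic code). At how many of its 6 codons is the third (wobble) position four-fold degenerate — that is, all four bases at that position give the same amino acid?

Codon 1 UUC (Phe): third position 2-fold.
Codon 2 GGA (Gly): third position 4-fold.
Codon 3 UCG (Ser): third position 4-fold.
Codon 4 CCG (Pro): third position 4-fold.
Codon 5 ACU (Thr): third position 4-fold.
Codon 6 CUG (Leu): third position 4-fold.
Four-fold degenerate third positions: 5.

5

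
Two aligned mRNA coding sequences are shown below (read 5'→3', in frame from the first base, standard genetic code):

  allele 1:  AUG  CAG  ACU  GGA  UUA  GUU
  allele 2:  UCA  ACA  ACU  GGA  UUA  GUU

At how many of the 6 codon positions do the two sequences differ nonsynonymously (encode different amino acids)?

2

Codon 1: AUG Met / UCA Ser — nonsynonymous.
Codon 2: CAG Gln / ACA Thr — nonsynonymous.
Codon 3: ACU Thr / ACU Thr — identical.
Codon 4: GGA Gly / GGA Gly — identical.
Codon 5: UUA Leu / UUA Leu — identical.
Codon 6: GUU Val / GUU Val — identical.
Nonsynonymous differences: 2.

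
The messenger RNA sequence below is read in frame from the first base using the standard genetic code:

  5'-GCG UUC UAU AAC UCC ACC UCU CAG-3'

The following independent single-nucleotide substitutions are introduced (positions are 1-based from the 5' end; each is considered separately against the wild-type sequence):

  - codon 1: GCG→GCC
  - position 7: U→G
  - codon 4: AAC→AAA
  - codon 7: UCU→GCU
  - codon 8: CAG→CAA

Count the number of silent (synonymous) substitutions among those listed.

2

Codon 1: GCG (Ala) → GCC (Ala) — synonymous.
Codon 3: UAU (Tyr) → GAU (Asp) — missense.
Codon 4: AAC (Asn) → AAA (Lys) — missense.
Codon 7: UCU (Ser) → GCU (Ala) — missense.
Codon 8: CAG (Gln) → CAA (Gln) — synonymous.
Synonymous: 2 of 5.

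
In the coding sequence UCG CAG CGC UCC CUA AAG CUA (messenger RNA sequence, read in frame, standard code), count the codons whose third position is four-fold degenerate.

5

Codon 1 UCG (Ser): third position 4-fold.
Codon 2 CAG (Gln): third position 2-fold.
Codon 3 CGC (Arg): third position 4-fold.
Codon 4 UCC (Ser): third position 4-fold.
Codon 5 CUA (Leu): third position 4-fold.
Codon 6 AAG (Lys): third position 2-fold.
Codon 7 CUA (Leu): third position 4-fold.
Four-fold degenerate third positions: 5.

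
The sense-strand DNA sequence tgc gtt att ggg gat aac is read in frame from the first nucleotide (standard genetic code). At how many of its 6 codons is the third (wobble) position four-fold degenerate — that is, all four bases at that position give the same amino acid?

2

Codon 1 TGC (Cys): third position 2-fold.
Codon 2 GTT (Val): third position 4-fold.
Codon 3 ATT (Ile): third position 3-fold.
Codon 4 GGG (Gly): third position 4-fold.
Codon 5 GAT (Asp): third position 2-fold.
Codon 6 AAC (Asn): third position 2-fold.
Four-fold degenerate third positions: 2.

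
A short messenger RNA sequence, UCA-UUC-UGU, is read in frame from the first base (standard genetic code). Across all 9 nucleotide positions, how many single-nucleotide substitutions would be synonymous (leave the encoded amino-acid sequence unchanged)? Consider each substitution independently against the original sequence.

5

Codon 1 (UCA, Ser): 3 synonymous substitutions.
Codon 2 (UUC, Phe): 1 synonymous substitution.
Codon 3 (UGU, Cys): 1 synonymous substitution.
Total: 3 + 1 + 1 = 5.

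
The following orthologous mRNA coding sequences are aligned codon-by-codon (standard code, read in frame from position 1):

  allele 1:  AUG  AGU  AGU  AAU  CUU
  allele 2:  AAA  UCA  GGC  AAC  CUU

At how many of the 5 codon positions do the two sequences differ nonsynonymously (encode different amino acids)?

Codon 1: AUG Met / AAA Lys — nonsynonymous.
Codon 2: AGU Ser / UCA Ser — synonymous.
Codon 3: AGU Ser / GGC Gly — nonsynonymous.
Codon 4: AAU Asn / AAC Asn — synonymous.
Codon 5: CUU Leu / CUU Leu — identical.
Nonsynonymous differences: 2.

2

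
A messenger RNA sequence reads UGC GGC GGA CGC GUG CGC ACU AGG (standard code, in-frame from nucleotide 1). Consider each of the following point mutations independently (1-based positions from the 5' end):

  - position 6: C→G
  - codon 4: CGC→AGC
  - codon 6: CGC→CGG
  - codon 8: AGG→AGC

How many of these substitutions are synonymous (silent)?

Codon 2: GGC (Gly) → GGG (Gly) — synonymous.
Codon 4: CGC (Arg) → AGC (Ser) — missense.
Codon 6: CGC (Arg) → CGG (Arg) — synonymous.
Codon 8: AGG (Arg) → AGC (Ser) — missense.
Synonymous: 2 of 4.

2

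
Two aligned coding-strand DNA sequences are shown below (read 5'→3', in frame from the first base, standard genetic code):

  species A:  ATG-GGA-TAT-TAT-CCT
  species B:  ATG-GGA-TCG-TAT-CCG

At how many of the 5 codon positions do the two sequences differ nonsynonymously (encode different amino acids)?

Codon 1: ATG Met / ATG Met — identical.
Codon 2: GGA Gly / GGA Gly — identical.
Codon 3: TAT Tyr / TCG Ser — nonsynonymous.
Codon 4: TAT Tyr / TAT Tyr — identical.
Codon 5: CCT Pro / CCG Pro — synonymous.
Nonsynonymous differences: 1.

1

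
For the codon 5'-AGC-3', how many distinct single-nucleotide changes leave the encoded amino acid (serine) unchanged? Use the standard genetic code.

1

Position 1: none → 0 synonymous.
Position 2: none → 0 synonymous.
Position 3: AGU → 1 synonymous.
Total: 0 + 0 + 1 = 1.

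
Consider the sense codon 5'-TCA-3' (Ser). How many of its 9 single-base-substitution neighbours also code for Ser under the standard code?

Position 1: none → 0 synonymous.
Position 2: none → 0 synonymous.
Position 3: TCT, TCC, TCG → 3 synonymous.
Total: 0 + 0 + 3 = 3.

3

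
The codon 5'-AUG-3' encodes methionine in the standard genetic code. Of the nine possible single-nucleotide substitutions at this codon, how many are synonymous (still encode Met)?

0

Position 1: none → 0 synonymous.
Position 2: none → 0 synonymous.
Position 3: none → 0 synonymous.
Total: 0 + 0 + 0 = 0.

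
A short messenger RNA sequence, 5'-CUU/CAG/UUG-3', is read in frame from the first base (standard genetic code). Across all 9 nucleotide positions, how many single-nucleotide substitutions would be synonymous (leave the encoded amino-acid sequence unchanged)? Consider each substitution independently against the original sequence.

Codon 1 (CUU, Leu): 3 synonymous substitutions.
Codon 2 (CAG, Gln): 1 synonymous substitution.
Codon 3 (UUG, Leu): 2 synonymous substitutions.
Total: 3 + 1 + 2 = 6.

6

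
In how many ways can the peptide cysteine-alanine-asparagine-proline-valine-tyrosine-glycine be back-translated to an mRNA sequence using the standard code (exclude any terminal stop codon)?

Cys: 2 codons.
Ala: 4 codons.
Asn: 2 codons.
Pro: 4 codons.
Val: 4 codons.
Tyr: 2 codons.
Gly: 4 codons.
2 × 4 × 2 × 4 × 4 × 2 × 4 = 2048.

2048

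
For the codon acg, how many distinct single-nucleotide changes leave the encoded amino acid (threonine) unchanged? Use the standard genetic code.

Position 1: none → 0 synonymous.
Position 2: none → 0 synonymous.
Position 3: ACT, ACC, ACA → 3 synonymous.
Total: 0 + 0 + 3 = 3.

3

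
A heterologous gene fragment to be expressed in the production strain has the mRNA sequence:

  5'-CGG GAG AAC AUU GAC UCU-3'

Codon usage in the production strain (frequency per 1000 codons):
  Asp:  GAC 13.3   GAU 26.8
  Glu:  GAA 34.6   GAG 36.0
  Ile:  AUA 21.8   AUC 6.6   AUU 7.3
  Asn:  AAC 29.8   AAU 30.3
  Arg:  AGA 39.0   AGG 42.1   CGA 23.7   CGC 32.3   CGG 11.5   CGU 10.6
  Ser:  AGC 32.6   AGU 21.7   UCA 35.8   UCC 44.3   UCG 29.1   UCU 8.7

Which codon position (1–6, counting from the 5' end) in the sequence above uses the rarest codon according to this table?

Codon 1 CGG (Arg): 11.5 per 1000.
Codon 2 GAG (Glu): 36.0 per 1000.
Codon 3 AAC (Asn): 29.8 per 1000.
Codon 4 AUU (Ile): 7.3 per 1000.
Codon 5 GAC (Asp): 13.3 per 1000.
Codon 6 UCU (Ser): 8.7 per 1000.
Lowest frequency is 7.3 at codon 4.

4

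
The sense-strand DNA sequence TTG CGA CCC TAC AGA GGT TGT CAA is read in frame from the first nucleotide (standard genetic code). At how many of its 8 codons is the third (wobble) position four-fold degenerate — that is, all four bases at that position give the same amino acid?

Codon 1 TTG (Leu): third position 2-fold.
Codon 2 CGA (Arg): third position 4-fold.
Codon 3 CCC (Pro): third position 4-fold.
Codon 4 TAC (Tyr): third position 2-fold.
Codon 5 AGA (Arg): third position 2-fold.
Codon 6 GGT (Gly): third position 4-fold.
Codon 7 TGT (Cys): third position 2-fold.
Codon 8 CAA (Gln): third position 2-fold.
Four-fold degenerate third positions: 3.

3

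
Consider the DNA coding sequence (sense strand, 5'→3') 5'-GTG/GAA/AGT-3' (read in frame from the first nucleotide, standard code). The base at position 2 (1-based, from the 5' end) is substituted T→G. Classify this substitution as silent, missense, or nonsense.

missense

Position 2 falls in codon 1: GTG → Val.
After the substitution the codon is GGG → Gly.
Val ≠ Gly, so this is a missense mutation.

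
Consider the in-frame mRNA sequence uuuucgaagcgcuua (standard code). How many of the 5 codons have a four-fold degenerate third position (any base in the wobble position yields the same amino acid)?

2

Codon 1 UUU (Phe): third position 2-fold.
Codon 2 UCG (Ser): third position 4-fold.
Codon 3 AAG (Lys): third position 2-fold.
Codon 4 CGC (Arg): third position 4-fold.
Codon 5 UUA (Leu): third position 2-fold.
Four-fold degenerate third positions: 2.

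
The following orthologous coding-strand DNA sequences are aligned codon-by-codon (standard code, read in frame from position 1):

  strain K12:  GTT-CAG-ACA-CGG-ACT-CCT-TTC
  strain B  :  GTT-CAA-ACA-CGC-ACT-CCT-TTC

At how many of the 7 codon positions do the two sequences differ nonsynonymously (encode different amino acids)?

0

Codon 1: GTT Val / GTT Val — identical.
Codon 2: CAG Gln / CAA Gln — synonymous.
Codon 3: ACA Thr / ACA Thr — identical.
Codon 4: CGG Arg / CGC Arg — synonymous.
Codon 5: ACT Thr / ACT Thr — identical.
Codon 6: CCT Pro / CCT Pro — identical.
Codon 7: TTC Phe / TTC Phe — identical.
Nonsynonymous differences: 0.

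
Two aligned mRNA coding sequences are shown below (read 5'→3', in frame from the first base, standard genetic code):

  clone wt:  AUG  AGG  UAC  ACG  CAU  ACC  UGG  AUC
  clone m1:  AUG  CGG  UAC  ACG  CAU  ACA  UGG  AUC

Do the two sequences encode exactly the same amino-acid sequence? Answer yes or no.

Codon 1: AUG Met / AUG Met — identical.
Codon 2: AGG Arg / CGG Arg — synonymous.
Codon 3: UAC Tyr / UAC Tyr — identical.
Codon 4: ACG Thr / ACG Thr — identical.
Codon 5: CAU His / CAU His — identical.
Codon 6: ACC Thr / ACA Thr — synonymous.
Codon 7: UGG Trp / UGG Trp — identical.
Codon 8: AUC Ile / AUC Ile — identical.
Nonsynonymous differences: 0 → same protein.

yes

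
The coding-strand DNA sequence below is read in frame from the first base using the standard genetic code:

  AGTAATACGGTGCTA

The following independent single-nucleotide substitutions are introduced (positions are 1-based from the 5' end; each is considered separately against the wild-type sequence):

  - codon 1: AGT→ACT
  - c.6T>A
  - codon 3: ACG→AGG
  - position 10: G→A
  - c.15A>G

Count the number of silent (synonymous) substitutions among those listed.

Codon 1: AGT (Ser) → ACT (Thr) — missense.
Codon 2: AAT (Asn) → AAA (Lys) — missense.
Codon 3: ACG (Thr) → AGG (Arg) — missense.
Codon 4: GTG (Val) → ATG (Met) — missense.
Codon 5: CTA (Leu) → CTG (Leu) — synonymous.
Synonymous: 1 of 5.

1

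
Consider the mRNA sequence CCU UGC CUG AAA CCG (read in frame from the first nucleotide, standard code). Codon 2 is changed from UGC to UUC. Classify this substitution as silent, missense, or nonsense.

Position 5 falls in codon 2: UGC → Cys.
After the substitution the codon is UUC → Phe.
Cys ≠ Phe, so this is a missense mutation.

missense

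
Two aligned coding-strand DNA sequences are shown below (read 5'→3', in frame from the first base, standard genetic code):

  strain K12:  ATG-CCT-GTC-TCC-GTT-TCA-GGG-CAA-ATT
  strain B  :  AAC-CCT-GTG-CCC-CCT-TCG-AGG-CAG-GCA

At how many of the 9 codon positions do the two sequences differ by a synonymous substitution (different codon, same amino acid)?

3

Codon 1: ATG Met / AAC Asn — nonsynonymous.
Codon 2: CCT Pro / CCT Pro — identical.
Codon 3: GTC Val / GTG Val — synonymous.
Codon 4: TCC Ser / CCC Pro — nonsynonymous.
Codon 5: GTT Val / CCT Pro — nonsynonymous.
Codon 6: TCA Ser / TCG Ser — synonymous.
Codon 7: GGG Gly / AGG Arg — nonsynonymous.
Codon 8: CAA Gln / CAG Gln — synonymous.
Codon 9: ATT Ile / GCA Ala — nonsynonymous.
Synonymous differences: 3.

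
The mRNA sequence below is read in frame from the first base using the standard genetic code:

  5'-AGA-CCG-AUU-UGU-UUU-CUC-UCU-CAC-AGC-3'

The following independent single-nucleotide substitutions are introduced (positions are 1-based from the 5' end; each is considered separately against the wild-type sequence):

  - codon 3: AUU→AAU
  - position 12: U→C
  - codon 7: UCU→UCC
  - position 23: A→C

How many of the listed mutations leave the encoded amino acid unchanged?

2

Codon 3: AUU (Ile) → AAU (Asn) — missense.
Codon 4: UGU (Cys) → UGC (Cys) — synonymous.
Codon 7: UCU (Ser) → UCC (Ser) — synonymous.
Codon 8: CAC (His) → CCC (Pro) — missense.
Synonymous: 2 of 4.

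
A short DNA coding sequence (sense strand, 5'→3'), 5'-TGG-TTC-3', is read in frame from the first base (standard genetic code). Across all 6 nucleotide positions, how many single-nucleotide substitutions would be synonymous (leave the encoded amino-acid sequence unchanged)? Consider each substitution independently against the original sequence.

Codon 1 (TGG, Trp): 0 synonymous substitutions.
Codon 2 (TTC, Phe): 1 synonymous substitution.
Total: 0 + 1 = 1.

1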